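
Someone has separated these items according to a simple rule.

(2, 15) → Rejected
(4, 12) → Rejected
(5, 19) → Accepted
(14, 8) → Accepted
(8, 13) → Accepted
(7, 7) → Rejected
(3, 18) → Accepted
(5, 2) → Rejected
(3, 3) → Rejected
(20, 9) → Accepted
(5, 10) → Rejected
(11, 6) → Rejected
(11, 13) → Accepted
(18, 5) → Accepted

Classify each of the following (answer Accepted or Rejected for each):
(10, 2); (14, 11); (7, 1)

A rule that fits every label: sum ≥ 21 — true of each 'Accepted' example, false of each 'Rejected' one.
(10, 2): 10+2 = 12, does not pass → Rejected.
(14, 11): 14+11 = 25, meets the rule → Accepted.
(7, 1): 7+1 = 8, does not pass → Rejected.

Rejected, Accepted, Rejected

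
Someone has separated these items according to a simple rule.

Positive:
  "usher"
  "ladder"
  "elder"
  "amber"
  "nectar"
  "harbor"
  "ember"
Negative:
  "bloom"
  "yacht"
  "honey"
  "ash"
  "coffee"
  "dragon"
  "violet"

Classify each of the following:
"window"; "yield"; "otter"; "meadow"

Every 'Positive' example satisfies: ends with 'r'. None of the 'Negative' examples do.
"window" — ends with 'w', hence Negative.
"yield" — ends with 'd', hence Negative.
"otter" — ends with 'r', hence Positive.
"meadow" — ends with 'w', hence Negative.

Negative, Negative, Positive, Negative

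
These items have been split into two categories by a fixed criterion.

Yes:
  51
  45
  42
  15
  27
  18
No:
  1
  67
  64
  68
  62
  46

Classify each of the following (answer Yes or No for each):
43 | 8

No, No

Comparing the two groups points to one rule — multiple of 3.
43: 43 = 3·14 + 1, does not fit → No.
8: 8 = 3·2 + 2, does not fit → No.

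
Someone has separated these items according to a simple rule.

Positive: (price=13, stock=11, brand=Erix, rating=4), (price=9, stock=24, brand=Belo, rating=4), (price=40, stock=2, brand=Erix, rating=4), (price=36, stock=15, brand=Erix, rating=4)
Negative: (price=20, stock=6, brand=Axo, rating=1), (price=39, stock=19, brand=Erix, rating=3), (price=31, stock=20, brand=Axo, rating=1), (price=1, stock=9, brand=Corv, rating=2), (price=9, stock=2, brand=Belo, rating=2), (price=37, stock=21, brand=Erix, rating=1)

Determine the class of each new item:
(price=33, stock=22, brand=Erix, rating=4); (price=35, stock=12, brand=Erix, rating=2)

Positive, Negative

All 'Positive' examples share one property — rating = 4 — and every 'Negative' example lacks it.
(price=33, stock=22, brand=Erix, rating=4): rating = 4, satisfies this → Positive. (price=35, stock=12, brand=Erix, rating=2): rating = 2, fails the rule → Negative.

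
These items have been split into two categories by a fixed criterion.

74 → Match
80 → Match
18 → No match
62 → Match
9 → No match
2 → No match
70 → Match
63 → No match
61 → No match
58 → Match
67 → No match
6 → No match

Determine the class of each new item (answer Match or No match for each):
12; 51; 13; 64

The rule appears to be: even AND at least 58.
No match: 12, since 12 is even, 12 < 58.
No match: 51, since 51 is odd, 51 < 58.
No match: 13, since 13 is odd, 13 < 58.
Match: 64, since 64 is even, 64 ≥ 58.

No match, No match, No match, Match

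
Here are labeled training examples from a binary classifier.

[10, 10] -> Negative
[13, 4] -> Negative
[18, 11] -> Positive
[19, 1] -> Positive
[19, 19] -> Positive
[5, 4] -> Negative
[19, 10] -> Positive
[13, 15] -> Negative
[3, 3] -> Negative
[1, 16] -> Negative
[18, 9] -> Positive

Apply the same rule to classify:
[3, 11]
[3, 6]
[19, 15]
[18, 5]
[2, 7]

All 'Positive' examples share one property — first ≥ 15 — and every 'Negative' example lacks it.
[3, 11]: first 3 — fails this test, so Negative. [3, 6]: first 3 — fails this test, so Negative. [19, 15]: first 19 — matches, so Positive. [18, 5]: first 18 — matches, so Positive. [2, 7]: first 2 — fails this test, so Negative.

Negative, Negative, Positive, Positive, Negative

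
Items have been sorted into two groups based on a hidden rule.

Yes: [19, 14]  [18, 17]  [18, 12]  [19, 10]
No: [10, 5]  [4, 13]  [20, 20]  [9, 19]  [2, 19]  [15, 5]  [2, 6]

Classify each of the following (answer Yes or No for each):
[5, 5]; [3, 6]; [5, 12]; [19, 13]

No, No, No, Yes

The rule appears to be: first > second AND sum ≥ 21.
[5, 5]: 5 = 5, 5+5 = 10, doesn't match → No.
[3, 6]: 3 < 6, 3+6 = 9, doesn't match → No.
[5, 12]: 5 < 12, 5+12 = 17, doesn't match → No.
[19, 13]: 19 > 13, 19+13 = 32, fits → Yes.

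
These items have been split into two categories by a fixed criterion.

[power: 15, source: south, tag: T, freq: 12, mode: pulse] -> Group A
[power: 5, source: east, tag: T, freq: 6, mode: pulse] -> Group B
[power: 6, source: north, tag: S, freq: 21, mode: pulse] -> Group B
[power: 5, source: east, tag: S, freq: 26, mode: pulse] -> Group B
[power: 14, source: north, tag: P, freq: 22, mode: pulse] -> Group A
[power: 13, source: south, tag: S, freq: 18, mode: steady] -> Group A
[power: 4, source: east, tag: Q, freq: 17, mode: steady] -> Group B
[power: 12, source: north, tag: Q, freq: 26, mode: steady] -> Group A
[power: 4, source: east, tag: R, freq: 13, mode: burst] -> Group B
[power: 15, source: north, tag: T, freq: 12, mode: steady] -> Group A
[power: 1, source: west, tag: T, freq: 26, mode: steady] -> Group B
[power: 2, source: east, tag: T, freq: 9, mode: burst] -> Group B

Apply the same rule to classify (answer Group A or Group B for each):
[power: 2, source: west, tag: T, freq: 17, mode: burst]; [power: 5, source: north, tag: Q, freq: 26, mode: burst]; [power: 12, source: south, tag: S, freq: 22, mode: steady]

'Group A' ⟺ power ≥ 12.

Group B, Group B, Group A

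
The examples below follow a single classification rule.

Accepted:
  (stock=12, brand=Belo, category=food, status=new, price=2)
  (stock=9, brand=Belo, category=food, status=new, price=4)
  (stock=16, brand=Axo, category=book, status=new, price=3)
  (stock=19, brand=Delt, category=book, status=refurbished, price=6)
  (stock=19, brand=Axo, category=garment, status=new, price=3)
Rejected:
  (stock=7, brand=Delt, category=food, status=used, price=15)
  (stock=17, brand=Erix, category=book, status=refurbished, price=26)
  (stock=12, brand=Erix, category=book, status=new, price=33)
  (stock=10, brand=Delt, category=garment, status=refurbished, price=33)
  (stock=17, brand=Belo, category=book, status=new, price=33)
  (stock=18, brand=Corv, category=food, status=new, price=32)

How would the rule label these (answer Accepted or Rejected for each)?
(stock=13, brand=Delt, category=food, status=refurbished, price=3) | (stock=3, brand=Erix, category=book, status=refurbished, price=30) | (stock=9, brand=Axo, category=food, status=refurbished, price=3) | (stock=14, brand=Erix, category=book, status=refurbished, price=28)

The rule appears to be: price ≤ 6.
(stock=13, brand=Delt, category=food, status=refurbished, price=3) — price = 3, hence Accepted. (stock=3, brand=Erix, category=book, status=refurbished, price=30) — price = 30, hence Rejected. (stock=9, brand=Axo, category=food, status=refurbished, price=3) — price = 3, hence Accepted. (stock=14, brand=Erix, category=book, status=refurbished, price=28) — price = 28, hence Rejected.

Accepted, Rejected, Accepted, Rejected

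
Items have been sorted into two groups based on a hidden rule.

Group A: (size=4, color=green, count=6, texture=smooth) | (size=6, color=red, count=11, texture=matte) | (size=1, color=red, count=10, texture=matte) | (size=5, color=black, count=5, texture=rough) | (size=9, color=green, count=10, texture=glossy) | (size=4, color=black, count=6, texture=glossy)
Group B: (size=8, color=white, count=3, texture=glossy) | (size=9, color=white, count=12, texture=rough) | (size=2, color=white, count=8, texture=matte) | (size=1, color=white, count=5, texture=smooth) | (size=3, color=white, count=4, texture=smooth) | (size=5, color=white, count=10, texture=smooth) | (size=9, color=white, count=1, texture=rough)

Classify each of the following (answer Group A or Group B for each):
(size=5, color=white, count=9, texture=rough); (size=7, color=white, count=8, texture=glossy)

The simplest hypothesis consistent with all the labels is: color is not white.
(size=5, color=white, count=9, texture=rough): color is white, does not satisfy this → Group B.
(size=7, color=white, count=8, texture=glossy): color is white, does not satisfy this → Group B.

Group B, Group B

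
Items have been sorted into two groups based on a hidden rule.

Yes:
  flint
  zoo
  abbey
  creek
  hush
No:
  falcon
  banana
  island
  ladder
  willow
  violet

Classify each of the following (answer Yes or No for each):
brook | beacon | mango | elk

The classifier is using: length ≤ 5.
brook: length 5, meets the rule → Yes.
beacon: length 6, does not satisfy this → No.
mango: length 5, meets the rule → Yes.
elk: length 3, meets the rule → Yes.

Yes, No, Yes, Yes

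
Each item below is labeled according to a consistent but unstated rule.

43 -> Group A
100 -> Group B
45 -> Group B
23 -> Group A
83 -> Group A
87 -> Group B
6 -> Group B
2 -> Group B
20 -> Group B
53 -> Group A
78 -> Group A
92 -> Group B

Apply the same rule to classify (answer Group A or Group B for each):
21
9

Group B, Group B

The distinguishing property — ≡ 3 (mod 5) — holds for all the 'Group A' cases and none of the 'Group B' cases.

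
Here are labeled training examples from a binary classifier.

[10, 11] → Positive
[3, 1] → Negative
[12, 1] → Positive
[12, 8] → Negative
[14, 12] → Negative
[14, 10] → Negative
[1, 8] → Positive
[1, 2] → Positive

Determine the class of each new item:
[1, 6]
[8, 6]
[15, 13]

A rule that fits every label: sum is odd — true of each 'Positive' example, false of each 'Negative' one.
[1, 6] — 1+6 = 7, hence Positive.
[8, 6] — 8+6 = 14, hence Negative.
[15, 13] — 15+13 = 28, hence Negative.

Positive, Negative, Negative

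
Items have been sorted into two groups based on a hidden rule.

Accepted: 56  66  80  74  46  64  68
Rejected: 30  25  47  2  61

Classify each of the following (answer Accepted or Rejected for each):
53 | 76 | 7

The pattern is that an item is 'Accepted' exactly when: even AND at least 46.
Rejected: 53, since 53 is odd, 53 ≥ 46.
Accepted: 76, since 76 is even, 76 ≥ 46.
Rejected: 7, since 7 is odd, 7 < 46.

Rejected, Accepted, Rejected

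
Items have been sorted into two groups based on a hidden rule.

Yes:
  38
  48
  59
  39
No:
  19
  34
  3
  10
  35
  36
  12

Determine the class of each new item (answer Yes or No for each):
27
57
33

The simplest hypothesis consistent with all the labels is: at least 38.

No, Yes, No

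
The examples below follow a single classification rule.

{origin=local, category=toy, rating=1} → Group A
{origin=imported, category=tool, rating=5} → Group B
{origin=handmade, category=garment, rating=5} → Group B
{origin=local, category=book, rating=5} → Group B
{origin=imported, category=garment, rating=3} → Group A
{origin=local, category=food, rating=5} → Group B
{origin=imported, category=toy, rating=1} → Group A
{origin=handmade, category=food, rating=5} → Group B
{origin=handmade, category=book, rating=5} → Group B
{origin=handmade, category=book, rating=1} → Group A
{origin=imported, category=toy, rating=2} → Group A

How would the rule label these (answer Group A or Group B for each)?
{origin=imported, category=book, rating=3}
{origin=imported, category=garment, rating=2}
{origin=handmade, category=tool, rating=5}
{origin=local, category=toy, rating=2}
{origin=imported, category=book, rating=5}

Group A, Group A, Group B, Group A, Group B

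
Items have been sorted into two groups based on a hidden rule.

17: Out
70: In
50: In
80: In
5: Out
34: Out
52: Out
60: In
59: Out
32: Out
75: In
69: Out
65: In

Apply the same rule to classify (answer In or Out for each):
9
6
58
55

Out, Out, Out, In

'In' ⟺ multiple of 5 AND at least 17.
9 — 9 = 5·1 + 4, 9 < 17, hence Out. 6 — 6 = 5·1 + 1, 6 < 17, hence Out. 58 — 58 = 5·11 + 3, 58 ≥ 17, hence Out. 55 — 55 = 5·11, 55 ≥ 17, hence In.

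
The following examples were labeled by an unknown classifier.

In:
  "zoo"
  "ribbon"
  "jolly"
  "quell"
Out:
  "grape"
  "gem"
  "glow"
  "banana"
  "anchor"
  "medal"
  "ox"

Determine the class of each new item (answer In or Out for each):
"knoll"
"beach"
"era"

Looking at the examples, the only property every 'In' case has and every 'Out' case lacks is: has a double letter.
"knoll": In ('ll' doubled).
"beach": Out (no doubled letter).
"era": Out (no doubled letter).

In, Out, Out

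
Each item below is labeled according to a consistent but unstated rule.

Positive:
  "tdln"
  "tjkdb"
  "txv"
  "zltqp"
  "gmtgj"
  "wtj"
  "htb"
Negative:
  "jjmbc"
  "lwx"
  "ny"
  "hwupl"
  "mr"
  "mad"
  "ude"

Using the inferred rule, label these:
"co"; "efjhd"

Rule: contains 't'. This holds for each 'Positive' example and fails for each 'Negative' one.
"co": no 't', does not fit → Negative. "efjhd": no 't', does not fit → Negative.

Negative, Negative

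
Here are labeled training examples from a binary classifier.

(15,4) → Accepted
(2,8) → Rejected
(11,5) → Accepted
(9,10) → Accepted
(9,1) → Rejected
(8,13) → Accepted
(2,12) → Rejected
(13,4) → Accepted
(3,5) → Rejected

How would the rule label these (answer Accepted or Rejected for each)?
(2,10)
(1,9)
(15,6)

Rejected, Rejected, Accepted

The rule appears to be: sum ≥ 16.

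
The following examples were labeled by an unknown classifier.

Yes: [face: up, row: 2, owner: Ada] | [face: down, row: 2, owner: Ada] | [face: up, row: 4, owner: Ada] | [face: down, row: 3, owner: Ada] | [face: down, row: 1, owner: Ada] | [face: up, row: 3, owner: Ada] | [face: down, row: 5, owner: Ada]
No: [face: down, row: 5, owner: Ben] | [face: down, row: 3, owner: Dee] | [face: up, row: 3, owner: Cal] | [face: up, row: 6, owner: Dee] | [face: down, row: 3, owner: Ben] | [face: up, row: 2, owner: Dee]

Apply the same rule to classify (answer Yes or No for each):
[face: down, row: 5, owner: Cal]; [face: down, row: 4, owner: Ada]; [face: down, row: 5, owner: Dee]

No, Yes, No

The distinguishing property — owner is Ada — holds for all the 'Yes' cases and none of the 'No' cases.
[face: down, row: 5, owner: Cal]: No (owner is Cal). [face: down, row: 4, owner: Ada]: Yes (owner is Ada). [face: down, row: 5, owner: Dee]: No (owner is Dee).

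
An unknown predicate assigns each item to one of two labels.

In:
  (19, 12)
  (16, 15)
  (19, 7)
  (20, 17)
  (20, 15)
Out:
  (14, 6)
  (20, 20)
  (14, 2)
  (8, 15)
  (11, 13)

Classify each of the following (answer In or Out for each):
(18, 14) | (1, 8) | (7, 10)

The simplest hypothesis consistent with all the labels is: first > second AND sum ≥ 23.
(18, 14): In (18 > 14, 18+14 = 32). (1, 8): Out (1 < 8, 1+8 = 9). (7, 10): Out (7 < 10, 7+10 = 17).

In, Out, Out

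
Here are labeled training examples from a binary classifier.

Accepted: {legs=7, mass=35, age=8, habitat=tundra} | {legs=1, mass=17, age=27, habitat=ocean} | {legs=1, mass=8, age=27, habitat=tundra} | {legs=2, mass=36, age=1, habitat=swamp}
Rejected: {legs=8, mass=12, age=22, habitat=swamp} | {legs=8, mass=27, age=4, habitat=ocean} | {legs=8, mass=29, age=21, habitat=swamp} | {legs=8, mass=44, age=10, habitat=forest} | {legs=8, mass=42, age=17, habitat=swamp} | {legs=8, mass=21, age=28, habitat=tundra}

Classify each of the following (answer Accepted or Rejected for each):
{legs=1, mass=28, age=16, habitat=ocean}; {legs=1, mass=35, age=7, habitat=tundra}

'Accepted' ⟺ legs ≤ 7.

Accepted, Accepted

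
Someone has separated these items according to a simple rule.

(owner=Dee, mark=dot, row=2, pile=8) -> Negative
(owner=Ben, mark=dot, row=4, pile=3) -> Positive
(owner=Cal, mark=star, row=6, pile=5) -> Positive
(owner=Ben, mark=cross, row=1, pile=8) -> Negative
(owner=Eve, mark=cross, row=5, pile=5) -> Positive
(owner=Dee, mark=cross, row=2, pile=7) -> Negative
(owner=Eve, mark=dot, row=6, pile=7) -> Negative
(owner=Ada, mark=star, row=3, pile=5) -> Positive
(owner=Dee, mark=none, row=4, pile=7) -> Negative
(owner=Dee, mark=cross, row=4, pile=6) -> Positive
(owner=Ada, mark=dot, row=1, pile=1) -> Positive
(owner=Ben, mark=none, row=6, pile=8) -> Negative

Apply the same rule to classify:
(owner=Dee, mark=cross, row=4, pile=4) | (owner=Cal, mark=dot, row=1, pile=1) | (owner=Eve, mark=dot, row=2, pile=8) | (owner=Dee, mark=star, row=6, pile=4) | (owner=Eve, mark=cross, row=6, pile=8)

Positive, Positive, Negative, Positive, Negative

The simplest hypothesis consistent with all the labels is: pile ≤ 6.
(owner=Dee, mark=cross, row=4, pile=4): Positive (pile = 4). (owner=Cal, mark=dot, row=1, pile=1): Positive (pile = 1). (owner=Eve, mark=dot, row=2, pile=8): Negative (pile = 8). (owner=Dee, mark=star, row=6, pile=4): Positive (pile = 4). (owner=Eve, mark=cross, row=6, pile=8): Negative (pile = 8).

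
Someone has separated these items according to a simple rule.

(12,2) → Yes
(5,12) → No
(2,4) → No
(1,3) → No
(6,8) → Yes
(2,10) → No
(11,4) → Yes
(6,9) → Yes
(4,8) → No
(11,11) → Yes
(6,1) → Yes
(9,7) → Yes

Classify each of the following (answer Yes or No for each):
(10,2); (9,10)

The rule appears to be: first ≥ 6.
(10,2): Yes (first 10). (9,10): Yes (first 9).

Yes, Yes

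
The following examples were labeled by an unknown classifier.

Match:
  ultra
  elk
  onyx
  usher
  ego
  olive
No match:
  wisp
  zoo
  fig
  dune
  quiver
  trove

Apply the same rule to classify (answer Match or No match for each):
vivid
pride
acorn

The distinguishing property — starts with a vowel — holds for all the 'Match' cases and none of the 'No match' cases.
vivid — starts with 'v', hence No match. pride — starts with 'p', hence No match. acorn — starts with 'a', hence Match.

No match, No match, Match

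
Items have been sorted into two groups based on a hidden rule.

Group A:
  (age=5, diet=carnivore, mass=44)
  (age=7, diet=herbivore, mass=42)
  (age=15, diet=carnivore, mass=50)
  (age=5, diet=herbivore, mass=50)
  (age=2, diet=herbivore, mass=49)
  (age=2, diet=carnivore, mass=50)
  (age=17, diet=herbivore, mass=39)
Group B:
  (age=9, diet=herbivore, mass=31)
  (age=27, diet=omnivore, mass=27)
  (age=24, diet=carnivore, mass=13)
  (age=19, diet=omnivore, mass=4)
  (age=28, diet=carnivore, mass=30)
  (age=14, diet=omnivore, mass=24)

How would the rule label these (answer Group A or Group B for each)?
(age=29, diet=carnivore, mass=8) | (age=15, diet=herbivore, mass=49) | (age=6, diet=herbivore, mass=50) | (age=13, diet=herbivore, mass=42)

The pattern is that an item is 'Group A' exactly when: mass ≥ 39.
(age=29, diet=carnivore, mass=8): mass = 8 — doesn't qualify, so Group B. (age=15, diet=herbivore, mass=49): mass = 49 — qualifies, so Group A. (age=6, diet=herbivore, mass=50): mass = 50 — qualifies, so Group A. (age=13, diet=herbivore, mass=42): mass = 42 — qualifies, so Group A.

Group B, Group A, Group A, Group A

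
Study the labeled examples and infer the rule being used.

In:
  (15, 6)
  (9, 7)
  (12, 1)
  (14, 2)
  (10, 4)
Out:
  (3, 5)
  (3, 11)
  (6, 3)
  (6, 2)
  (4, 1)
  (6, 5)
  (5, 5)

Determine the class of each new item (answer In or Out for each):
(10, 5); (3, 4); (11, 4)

In, Out, In

Every 'In' example satisfies: first ≥ 7. None of the 'Out' examples do.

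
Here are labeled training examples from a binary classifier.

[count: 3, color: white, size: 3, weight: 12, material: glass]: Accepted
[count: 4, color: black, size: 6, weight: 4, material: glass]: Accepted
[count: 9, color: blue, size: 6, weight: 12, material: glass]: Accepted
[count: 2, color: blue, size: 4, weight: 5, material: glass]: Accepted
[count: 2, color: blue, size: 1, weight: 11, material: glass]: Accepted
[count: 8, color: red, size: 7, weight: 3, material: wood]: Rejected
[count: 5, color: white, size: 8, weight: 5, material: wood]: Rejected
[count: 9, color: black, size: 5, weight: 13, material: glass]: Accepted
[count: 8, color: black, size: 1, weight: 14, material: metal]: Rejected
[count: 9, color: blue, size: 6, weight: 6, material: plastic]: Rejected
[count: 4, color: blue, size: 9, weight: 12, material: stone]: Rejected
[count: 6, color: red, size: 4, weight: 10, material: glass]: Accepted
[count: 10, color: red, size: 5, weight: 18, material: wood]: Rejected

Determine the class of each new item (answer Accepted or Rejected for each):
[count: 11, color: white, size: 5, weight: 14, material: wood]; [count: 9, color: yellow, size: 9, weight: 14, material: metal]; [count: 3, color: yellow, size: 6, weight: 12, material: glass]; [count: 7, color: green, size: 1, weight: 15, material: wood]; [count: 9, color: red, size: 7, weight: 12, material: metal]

Rejected, Rejected, Accepted, Rejected, Rejected

The simplest hypothesis consistent with all the labels is: material is glass.
[count: 11, color: white, size: 5, weight: 14, material: wood]: material is wood — doesn't qualify, so Rejected.
[count: 9, color: yellow, size: 9, weight: 14, material: metal]: material is metal — doesn't qualify, so Rejected.
[count: 3, color: yellow, size: 6, weight: 12, material: glass]: material is glass — matches, so Accepted.
[count: 7, color: green, size: 1, weight: 15, material: wood]: material is wood — doesn't qualify, so Rejected.
[count: 9, color: red, size: 7, weight: 12, material: metal]: material is metal — doesn't qualify, so Rejected.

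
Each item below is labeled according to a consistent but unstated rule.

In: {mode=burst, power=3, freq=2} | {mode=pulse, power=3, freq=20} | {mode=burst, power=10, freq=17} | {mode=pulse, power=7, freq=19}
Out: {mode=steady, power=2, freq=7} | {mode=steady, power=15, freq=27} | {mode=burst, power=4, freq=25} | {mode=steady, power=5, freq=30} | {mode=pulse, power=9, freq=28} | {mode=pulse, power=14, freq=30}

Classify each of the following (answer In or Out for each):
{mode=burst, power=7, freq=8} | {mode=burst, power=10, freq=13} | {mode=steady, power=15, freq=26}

In, In, Out

Every 'In' example satisfies: power ≥ 3 AND freq ≤ 20. None of the 'Out' examples do.
In: {mode=burst, power=7, freq=8}, since power = 7, freq = 8. In: {mode=burst, power=10, freq=13}, since power = 10, freq = 13. Out: {mode=steady, power=15, freq=26}, since power = 15, freq = 26.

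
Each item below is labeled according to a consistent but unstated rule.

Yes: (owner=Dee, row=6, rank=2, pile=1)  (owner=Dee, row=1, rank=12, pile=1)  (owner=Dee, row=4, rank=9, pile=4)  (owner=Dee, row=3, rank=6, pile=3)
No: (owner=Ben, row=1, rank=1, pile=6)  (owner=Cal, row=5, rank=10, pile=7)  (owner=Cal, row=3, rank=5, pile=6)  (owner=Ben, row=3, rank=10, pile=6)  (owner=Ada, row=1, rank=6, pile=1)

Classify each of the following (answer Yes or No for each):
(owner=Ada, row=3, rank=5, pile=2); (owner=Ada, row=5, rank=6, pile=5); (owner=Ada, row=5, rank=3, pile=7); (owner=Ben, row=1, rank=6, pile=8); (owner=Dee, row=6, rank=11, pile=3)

No, No, No, No, Yes

Checking candidate rules against both groups, what survives is: owner is Dee.
(owner=Ada, row=3, rank=5, pile=2): No (owner is Ada).
(owner=Ada, row=5, rank=6, pile=5): No (owner is Ada).
(owner=Ada, row=5, rank=3, pile=7): No (owner is Ada).
(owner=Ben, row=1, rank=6, pile=8): No (owner is Ben).
(owner=Dee, row=6, rank=11, pile=3): Yes (owner is Dee).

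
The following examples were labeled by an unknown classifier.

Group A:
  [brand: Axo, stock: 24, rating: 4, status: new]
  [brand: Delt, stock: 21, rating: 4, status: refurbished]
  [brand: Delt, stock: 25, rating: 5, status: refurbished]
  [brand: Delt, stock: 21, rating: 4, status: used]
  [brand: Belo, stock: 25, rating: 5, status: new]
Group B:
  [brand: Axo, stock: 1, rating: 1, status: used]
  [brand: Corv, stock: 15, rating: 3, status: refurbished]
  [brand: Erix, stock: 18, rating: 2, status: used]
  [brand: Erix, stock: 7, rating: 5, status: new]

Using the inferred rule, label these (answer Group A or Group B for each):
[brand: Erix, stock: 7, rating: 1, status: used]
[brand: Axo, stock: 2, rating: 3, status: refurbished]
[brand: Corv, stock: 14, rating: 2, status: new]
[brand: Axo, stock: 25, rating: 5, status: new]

Group B, Group B, Group B, Group A

One predicate separates the groups cleanly: stock ≥ 21.
[brand: Erix, stock: 7, rating: 1, status: used]: stock = 7 — fails the rule, so Group B.
[brand: Axo, stock: 2, rating: 3, status: refurbished]: stock = 2 — fails the rule, so Group B.
[brand: Corv, stock: 14, rating: 2, status: new]: stock = 14 — fails the rule, so Group B.
[brand: Axo, stock: 25, rating: 5, status: new]: stock = 25 — checks out, so Group A.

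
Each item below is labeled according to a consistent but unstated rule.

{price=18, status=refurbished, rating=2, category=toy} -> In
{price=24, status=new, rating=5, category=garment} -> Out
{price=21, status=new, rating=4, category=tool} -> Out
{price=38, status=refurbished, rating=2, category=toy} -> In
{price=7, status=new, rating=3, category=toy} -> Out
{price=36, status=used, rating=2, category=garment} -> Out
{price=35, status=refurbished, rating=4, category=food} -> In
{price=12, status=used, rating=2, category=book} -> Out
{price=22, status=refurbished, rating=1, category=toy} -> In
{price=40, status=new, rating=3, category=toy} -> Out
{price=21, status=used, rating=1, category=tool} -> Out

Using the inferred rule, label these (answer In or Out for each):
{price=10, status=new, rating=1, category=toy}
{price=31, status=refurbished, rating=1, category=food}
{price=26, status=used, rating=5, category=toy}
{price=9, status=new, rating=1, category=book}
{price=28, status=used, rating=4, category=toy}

Rule: status is refurbished. This holds for each 'In' example and fails for each 'Out' one.
{price=10, status=new, rating=1, category=toy}: status is new — does not fit, so Out.
{price=31, status=refurbished, rating=1, category=food}: status is refurbished — has this property, so In.
{price=26, status=used, rating=5, category=toy}: status is used — does not fit, so Out.
{price=9, status=new, rating=1, category=book}: status is new — does not fit, so Out.
{price=28, status=used, rating=4, category=toy}: status is used — does not fit, so Out.

Out, In, Out, Out, Out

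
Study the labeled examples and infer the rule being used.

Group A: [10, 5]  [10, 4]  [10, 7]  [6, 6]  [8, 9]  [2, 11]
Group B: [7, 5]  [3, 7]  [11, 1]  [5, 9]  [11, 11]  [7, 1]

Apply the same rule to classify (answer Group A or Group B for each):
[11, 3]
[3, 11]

Group B, Group B

The pattern is that an item is 'Group A' exactly when: first is even.
[11, 3] — first 11, hence Group B.
[3, 11] — first 3, hence Group B.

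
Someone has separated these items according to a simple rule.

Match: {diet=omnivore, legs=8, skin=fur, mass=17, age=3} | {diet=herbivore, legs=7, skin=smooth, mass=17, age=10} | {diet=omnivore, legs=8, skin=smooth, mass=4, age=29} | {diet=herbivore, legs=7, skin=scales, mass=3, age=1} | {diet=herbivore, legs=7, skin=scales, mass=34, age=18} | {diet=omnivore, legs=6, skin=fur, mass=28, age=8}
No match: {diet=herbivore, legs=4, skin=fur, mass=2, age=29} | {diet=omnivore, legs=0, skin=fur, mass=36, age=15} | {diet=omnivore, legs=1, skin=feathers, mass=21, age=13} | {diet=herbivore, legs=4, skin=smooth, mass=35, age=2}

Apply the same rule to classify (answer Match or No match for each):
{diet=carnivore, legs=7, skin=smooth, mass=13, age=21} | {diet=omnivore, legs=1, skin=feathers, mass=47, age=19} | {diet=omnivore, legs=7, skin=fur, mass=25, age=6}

The common property of the 'Match' items is: legs ≥ 6. No 'No match' item has it.
{diet=carnivore, legs=7, skin=smooth, mass=13, age=21} — legs = 7, hence Match. {diet=omnivore, legs=1, skin=feathers, mass=47, age=19} — legs = 1, hence No match. {diet=omnivore, legs=7, skin=fur, mass=25, age=6} — legs = 7, hence Match.

Match, No match, Match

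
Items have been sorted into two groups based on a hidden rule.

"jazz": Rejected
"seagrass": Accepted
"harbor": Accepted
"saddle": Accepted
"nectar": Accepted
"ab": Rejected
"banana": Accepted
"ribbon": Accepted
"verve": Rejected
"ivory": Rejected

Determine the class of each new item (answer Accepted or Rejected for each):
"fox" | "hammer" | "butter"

All 'Accepted' examples share one property — length ≥ 6 — and every 'Rejected' example lacks it.
"fox": length 3 — doesn't qualify, so Rejected.
"hammer": length 6 — matches, so Accepted.
"butter": length 6 — matches, so Accepted.

Rejected, Accepted, Accepted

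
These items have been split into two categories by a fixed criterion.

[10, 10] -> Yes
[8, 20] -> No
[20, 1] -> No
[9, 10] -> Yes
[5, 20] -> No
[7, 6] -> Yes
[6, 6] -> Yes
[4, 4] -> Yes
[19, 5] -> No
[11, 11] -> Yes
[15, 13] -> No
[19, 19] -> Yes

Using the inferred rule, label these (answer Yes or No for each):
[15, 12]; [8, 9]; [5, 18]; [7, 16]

The classifier is using: |first − second| ≤ 1.
[15, 12]: |15−12| = 3, doesn't qualify → No.
[8, 9]: |8−9| = 1, satisfies this → Yes.
[5, 18]: |5−18| = 13, doesn't qualify → No.
[7, 16]: |7−16| = 9, doesn't qualify → No.

No, Yes, No, No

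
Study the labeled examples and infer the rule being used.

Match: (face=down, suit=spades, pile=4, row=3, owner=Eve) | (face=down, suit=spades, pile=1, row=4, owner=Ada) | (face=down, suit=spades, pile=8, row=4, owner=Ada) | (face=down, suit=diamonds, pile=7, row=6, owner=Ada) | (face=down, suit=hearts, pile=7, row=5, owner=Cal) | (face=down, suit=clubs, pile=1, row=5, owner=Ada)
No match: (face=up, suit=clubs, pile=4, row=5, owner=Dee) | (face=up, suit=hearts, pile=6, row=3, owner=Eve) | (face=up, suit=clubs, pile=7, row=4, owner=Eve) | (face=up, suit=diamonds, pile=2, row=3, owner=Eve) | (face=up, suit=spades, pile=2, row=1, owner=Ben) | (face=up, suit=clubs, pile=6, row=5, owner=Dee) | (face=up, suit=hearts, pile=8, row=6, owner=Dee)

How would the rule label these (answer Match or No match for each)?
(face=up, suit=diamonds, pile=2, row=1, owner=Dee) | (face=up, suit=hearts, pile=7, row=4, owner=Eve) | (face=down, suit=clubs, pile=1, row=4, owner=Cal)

The rule appears to be: face is down.

No match, No match, Match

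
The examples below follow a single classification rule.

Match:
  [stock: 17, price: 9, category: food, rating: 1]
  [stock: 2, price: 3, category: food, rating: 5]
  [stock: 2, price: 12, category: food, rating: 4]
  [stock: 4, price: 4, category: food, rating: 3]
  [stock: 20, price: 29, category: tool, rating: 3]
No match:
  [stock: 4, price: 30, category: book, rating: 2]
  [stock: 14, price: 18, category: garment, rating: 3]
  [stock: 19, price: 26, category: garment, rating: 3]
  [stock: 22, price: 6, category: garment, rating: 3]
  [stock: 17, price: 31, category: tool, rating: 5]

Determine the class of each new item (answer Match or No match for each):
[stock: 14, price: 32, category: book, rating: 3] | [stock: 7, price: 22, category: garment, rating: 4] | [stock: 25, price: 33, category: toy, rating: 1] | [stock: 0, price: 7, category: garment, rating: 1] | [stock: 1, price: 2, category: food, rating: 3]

No match, No match, No match, No match, Match

The distinguishing property — category is food OR price = 29 — holds for all the 'Match' cases and none of the 'No match' cases.
[stock: 14, price: 32, category: book, rating: 3]: category is book, price = 32 — does not satisfy this, so No match.
[stock: 7, price: 22, category: garment, rating: 4]: category is garment, price = 22 — does not satisfy this, so No match.
[stock: 25, price: 33, category: toy, rating: 1]: category is toy, price = 33 — does not satisfy this, so No match.
[stock: 0, price: 7, category: garment, rating: 1]: category is garment, price = 7 — does not satisfy this, so No match.
[stock: 1, price: 2, category: food, rating: 3]: category is food, price = 2 — fits, so Match.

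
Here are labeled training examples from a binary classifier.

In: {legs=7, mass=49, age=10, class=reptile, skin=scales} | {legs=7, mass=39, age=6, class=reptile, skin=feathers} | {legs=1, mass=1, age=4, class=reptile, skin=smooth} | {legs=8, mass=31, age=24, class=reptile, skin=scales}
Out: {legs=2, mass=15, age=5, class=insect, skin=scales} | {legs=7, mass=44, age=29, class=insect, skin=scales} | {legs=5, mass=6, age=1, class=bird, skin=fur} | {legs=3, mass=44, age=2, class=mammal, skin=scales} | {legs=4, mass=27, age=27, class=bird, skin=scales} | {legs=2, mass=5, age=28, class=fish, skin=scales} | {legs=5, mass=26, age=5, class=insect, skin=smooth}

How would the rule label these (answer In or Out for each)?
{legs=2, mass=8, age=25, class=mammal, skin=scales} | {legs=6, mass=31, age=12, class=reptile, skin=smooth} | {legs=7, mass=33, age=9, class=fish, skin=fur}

Out, In, Out

'In' ⟺ class is reptile.
{legs=2, mass=8, age=25, class=mammal, skin=scales} — class is mammal, hence Out.
{legs=6, mass=31, age=12, class=reptile, skin=smooth} — class is reptile, hence In.
{legs=7, mass=33, age=9, class=fish, skin=fur} — class is fish, hence Out.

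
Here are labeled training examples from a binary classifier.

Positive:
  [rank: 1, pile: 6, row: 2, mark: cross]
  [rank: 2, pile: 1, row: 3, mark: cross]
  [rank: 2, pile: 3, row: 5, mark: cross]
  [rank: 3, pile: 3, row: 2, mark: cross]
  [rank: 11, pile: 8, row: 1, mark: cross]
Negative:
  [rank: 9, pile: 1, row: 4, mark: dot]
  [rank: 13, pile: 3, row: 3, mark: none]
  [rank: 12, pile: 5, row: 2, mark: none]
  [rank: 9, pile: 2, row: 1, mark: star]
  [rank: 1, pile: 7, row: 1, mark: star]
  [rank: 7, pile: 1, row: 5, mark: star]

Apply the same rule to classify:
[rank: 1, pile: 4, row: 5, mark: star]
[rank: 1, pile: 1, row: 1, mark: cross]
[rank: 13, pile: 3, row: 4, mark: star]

Negative, Positive, Negative

'Positive' ⟺ mark is cross.
[rank: 1, pile: 4, row: 5, mark: star]: mark is star — does not pass, so Negative.
[rank: 1, pile: 1, row: 1, mark: cross]: mark is cross — satisfies this, so Positive.
[rank: 13, pile: 3, row: 4, mark: star]: mark is star — does not pass, so Negative.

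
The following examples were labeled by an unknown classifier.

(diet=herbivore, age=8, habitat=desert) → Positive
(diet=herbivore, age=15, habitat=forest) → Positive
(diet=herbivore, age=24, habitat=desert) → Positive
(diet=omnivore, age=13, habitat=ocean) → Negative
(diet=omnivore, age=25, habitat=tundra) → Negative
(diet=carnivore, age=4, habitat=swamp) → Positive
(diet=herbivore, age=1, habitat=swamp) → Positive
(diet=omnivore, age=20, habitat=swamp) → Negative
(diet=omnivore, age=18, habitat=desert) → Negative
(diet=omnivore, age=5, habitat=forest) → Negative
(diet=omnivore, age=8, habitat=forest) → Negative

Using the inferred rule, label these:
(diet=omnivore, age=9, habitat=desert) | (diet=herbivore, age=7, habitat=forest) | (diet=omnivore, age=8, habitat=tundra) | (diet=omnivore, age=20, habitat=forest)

The simplest hypothesis consistent with all the labels is: diet is not omnivore.
(diet=omnivore, age=9, habitat=desert): diet is omnivore — does not satisfy this, so Negative. (diet=herbivore, age=7, habitat=forest): diet is herbivore — satisfies this, so Positive. (diet=omnivore, age=8, habitat=tundra): diet is omnivore — does not satisfy this, so Negative. (diet=omnivore, age=20, habitat=forest): diet is omnivore — does not satisfy this, so Negative.

Negative, Positive, Negative, Negative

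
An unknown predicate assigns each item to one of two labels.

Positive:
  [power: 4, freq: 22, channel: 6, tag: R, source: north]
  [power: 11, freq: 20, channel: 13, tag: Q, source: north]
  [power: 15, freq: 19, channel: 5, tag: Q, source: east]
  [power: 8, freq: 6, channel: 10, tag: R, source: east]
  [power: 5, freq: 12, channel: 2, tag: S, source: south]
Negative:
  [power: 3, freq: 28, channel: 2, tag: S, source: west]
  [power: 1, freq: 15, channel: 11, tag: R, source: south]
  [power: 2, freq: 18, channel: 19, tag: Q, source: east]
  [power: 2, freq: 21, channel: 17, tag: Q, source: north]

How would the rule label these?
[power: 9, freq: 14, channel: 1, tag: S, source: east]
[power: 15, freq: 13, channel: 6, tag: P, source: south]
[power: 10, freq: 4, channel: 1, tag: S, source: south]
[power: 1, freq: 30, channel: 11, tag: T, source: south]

'Positive' ⟺ power ≥ 4.

Positive, Positive, Positive, Negative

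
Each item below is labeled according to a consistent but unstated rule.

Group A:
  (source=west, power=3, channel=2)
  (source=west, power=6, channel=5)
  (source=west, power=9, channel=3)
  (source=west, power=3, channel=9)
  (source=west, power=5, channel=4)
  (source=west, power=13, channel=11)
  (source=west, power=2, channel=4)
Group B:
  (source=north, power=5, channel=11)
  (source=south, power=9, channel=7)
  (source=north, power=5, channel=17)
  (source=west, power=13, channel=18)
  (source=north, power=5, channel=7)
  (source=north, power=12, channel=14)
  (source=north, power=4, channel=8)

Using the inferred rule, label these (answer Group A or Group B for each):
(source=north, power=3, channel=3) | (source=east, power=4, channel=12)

One predicate separates the groups cleanly: source is west AND channel ≤ 11.
(source=north, power=3, channel=3) — source is north, channel = 3, hence Group B.
(source=east, power=4, channel=12) — source is east, channel = 12, hence Group B.

Group B, Group B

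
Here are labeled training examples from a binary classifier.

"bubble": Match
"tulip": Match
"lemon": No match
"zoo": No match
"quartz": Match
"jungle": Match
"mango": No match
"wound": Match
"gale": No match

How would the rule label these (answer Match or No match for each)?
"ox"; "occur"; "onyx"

No match, Match, No match

All 'Match' examples share one property — contains 'u' — and every 'No match' example lacks it.
"ox": no 'u' — fails the rule, so No match. "occur": has 'u' — checks out, so Match. "onyx": no 'u' — fails the rule, so No match.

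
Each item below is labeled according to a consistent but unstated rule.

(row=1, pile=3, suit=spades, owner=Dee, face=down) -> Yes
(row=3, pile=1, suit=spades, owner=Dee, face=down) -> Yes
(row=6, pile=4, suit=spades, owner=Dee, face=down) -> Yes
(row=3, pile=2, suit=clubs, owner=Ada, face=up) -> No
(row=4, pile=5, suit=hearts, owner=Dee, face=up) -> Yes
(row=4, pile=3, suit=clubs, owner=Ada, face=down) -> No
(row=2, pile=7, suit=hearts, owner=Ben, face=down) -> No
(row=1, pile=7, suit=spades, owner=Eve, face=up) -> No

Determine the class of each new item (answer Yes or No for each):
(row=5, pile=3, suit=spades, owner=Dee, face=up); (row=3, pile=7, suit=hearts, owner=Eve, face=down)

Yes, No

Looking at the examples, the only property every 'Yes' case has and every 'No' case lacks is: owner is Dee.
(row=5, pile=3, suit=spades, owner=Dee, face=up): Yes (owner is Dee).
(row=3, pile=7, suit=hearts, owner=Eve, face=down): No (owner is Eve).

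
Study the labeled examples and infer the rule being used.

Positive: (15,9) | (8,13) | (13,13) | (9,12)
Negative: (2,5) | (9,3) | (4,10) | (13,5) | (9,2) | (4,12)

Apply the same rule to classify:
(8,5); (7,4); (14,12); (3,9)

Negative, Negative, Positive, Negative

The rule appears to be: sum ≥ 21.
(8,5): 8+5 = 13 — lacks this property, so Negative.
(7,4): 7+4 = 11 — lacks this property, so Negative.
(14,12): 14+12 = 26 — fits, so Positive.
(3,9): 3+9 = 12 — lacks this property, so Negative.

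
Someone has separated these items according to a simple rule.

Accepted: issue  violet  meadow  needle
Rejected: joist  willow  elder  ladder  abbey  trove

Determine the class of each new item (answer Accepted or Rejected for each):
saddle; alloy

Rule: has ≥ 3 vowels. This holds for each 'Accepted' example and fails for each 'Rejected' one.
Rejected: saddle, since 2 vowels. Rejected: alloy, since 2 vowels.

Rejected, Rejected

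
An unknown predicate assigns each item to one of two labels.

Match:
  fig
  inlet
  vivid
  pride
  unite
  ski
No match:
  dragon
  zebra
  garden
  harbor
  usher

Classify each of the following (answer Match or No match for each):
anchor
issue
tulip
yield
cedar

No match, Match, Match, Match, No match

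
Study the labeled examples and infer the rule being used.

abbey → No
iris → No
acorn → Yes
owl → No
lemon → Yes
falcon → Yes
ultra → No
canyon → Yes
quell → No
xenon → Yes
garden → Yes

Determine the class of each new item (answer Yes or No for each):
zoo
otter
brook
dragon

All 'Yes' examples share one property — contains 'n' — and every 'No' example lacks it.
No: zoo, since no 'n'. No: otter, since no 'n'. No: brook, since no 'n'. Yes: dragon, since has 'n'.

No, No, No, Yes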